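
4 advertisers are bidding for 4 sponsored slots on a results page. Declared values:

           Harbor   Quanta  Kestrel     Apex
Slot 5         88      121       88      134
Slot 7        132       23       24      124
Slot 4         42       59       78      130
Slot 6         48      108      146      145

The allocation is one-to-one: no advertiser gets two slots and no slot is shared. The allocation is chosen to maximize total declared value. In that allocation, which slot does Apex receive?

Treat this as an assignment problem: match each advertiser to one slot.
Optimal: Harbor→Slot 7 ($132), Quanta→Slot 5 ($121), Kestrel→Slot 6 ($146), Apex→Slot 4 ($130) — total 132+121+146+130 = $529.
Max-entry greedy (repeatedly take the single best remaining cell) gives $471, worse by 58.
Every other assignment is strictly worse.
Apex's own top slot is Slot 6 ($145), but forcing Apex→Slot 6 and reassigning the rest optimally gives only $476 — worse by 53.

Apex receives Slot 4.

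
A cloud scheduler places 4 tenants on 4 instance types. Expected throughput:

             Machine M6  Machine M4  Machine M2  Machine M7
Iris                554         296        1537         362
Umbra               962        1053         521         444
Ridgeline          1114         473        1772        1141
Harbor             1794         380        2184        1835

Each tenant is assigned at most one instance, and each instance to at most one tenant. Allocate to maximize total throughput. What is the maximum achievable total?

This is the linear assignment problem.
Optimal: Iris→Machine M2 (1537 ops/s), Umbra→Machine M4 (1053 ops/s), Ridgeline→Machine M6 (1114 ops/s), Harbor→Machine M7 (1835 ops/s) — total 1537+1053+1114+1835 = 5539 ops/s.
Max-entry greedy (repeatedly take the single best remaining cell) gives 4932 ops/s, worse by 607.
Swapping Iris↔Umbra (Iris→Machine M4 296 ops/s, Umbra→Machine M2 521 ops/s) loses 1773.
No other one-to-one assignment exceeds 5539 ops/s.

Max total: 5539 ops/s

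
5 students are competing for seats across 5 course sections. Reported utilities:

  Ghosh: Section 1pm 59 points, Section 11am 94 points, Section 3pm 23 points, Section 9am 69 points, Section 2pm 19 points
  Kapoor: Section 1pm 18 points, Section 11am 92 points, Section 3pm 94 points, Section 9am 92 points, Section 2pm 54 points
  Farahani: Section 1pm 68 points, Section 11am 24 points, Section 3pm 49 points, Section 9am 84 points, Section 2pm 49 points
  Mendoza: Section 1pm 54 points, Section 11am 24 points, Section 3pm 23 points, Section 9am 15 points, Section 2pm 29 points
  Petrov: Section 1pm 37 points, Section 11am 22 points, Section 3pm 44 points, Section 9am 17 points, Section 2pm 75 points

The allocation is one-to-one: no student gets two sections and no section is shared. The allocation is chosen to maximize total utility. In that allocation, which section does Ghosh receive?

Optimal: Ghosh→Section 11am (94 points), Kapoor→Section 3pm (94 points), Farahani→Section 9am (84 points), Mendoza→Section 1pm (54 points), Petrov→Section 2pm (75 points) — total 94+94+84+54+75 = 401 points.
Column-greedy (each section in turn goes to its best remaining student) gives 302 points, worse by 99.
Swapping Farahani↔Ghosh (Farahani→Section 11am 24 points, Ghosh→Section 9am 69 points) loses 85.
Checked against all permutations: 401 points is optimal.

Ghosh receives Section 11am.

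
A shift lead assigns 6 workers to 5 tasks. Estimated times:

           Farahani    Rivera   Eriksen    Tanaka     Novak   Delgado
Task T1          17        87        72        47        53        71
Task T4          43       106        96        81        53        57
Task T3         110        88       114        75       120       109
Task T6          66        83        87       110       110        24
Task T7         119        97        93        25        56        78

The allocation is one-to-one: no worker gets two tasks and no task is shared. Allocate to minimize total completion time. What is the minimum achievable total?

Min total: 207 min

Optimal: Farahani→Task T1 (17 min), Novak→Task T4 (53 min), Rivera→Task T3 (88 min), Delgado→Task T6 (24 min), Tanaka→Task T7 (25 min) — total 17+53+88+24+25 = 207 min.
Row-greedy (each worker in turn takes its cheapest remaining task) gives 321 min, worse by 114.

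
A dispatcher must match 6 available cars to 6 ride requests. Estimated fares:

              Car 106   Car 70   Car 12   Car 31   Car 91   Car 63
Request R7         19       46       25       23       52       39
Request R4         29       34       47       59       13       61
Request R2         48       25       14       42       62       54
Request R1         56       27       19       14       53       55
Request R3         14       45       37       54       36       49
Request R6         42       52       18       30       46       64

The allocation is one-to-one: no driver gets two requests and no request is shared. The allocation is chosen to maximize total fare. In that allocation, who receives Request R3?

Optimal: Car 106→Request R1 ($56), Car 70→Request R7 ($46), Car 12→Request R4 ($47), Car 31→Request R3 ($54), Car 91→Request R2 ($62), Car 63→Request R6 ($64) — total 56+46+47+54+62+64 = $329.
Column-greedy (each request in turn goes to its best remaining driver) gives $260, worse by 69.
Swapping Car 106↔Car 63 (Car 106→Request R6 $42, Car 63→Request R1 $55) loses 23.
Checked against all permutations: $329 is optimal.
Car 31's own top request is Request R4 ($59), but forcing Car 31→Request R4 and reassigning the rest optimally gives only $324 — worse by 5.

Car 31 receives Request R3.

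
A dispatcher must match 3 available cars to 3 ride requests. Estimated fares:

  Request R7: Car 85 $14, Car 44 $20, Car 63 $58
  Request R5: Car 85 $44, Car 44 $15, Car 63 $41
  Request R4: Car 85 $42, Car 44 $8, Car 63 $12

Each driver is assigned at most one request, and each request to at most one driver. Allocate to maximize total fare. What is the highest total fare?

Maximum total: $115

Optimal: Car 85→Request R4 ($42), Car 44→Request R5 ($15), Car 63→Request R7 ($58) — total 42+15+58 = $115.
Row-greedy (each driver in turn takes its best remaining request) gives $76, worse by 39.
Next-best assignment: Car 85→Request R5, Car 44→Request R4, Car 63→Request R7 = $110.
Checked against all permutations: $115 is optimal.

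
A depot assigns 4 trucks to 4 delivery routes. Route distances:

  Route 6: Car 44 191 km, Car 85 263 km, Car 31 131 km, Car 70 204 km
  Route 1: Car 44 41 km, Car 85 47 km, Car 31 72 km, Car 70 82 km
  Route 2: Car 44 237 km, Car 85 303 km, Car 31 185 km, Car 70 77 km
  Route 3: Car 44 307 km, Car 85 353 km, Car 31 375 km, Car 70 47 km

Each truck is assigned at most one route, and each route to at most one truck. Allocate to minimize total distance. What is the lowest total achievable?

Optimal: Car 44→Route 2 (237 km), Car 85→Route 1 (47 km), Car 31→Route 6 (131 km), Car 70→Route 3 (47 km) — total 237+47+131+47 = 462 km.
Next-best assignment: Car 44→Route 6, Car 85→Route 1, Car 31→Route 2, Car 70→Route 3 = 470 km.
Swapping Car 44↔Car 70 (Car 44→Route 3 307 km, Car 70→Route 2 77 km) adds 100.

Minimum total: 462 km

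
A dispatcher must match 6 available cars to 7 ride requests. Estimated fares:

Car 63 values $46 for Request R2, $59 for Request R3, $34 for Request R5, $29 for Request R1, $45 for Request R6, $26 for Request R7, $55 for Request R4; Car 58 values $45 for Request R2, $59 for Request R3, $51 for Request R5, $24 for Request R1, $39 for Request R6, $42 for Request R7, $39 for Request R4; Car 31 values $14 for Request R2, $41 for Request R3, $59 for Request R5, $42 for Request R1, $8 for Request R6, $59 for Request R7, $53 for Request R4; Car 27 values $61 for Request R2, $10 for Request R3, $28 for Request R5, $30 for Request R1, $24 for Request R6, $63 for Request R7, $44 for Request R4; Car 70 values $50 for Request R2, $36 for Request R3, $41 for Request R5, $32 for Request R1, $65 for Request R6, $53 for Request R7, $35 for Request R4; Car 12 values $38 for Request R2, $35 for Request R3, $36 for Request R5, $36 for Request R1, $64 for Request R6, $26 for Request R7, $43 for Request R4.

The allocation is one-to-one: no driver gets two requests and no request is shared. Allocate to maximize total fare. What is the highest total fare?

Optimal: Car 63→Request R4 ($55), Car 58→Request R3 ($59), Car 31→Request R5 ($59), Car 27→Request R2 ($61), Car 70→Request R7 ($53), Car 12→Request R6 ($64) — total 55+59+59+61+53+64 = $351.
Row-greedy (each driver in turn takes its best remaining request) gives $338, worse by 13.
Swapping Car 27↔Car 58 (Car 27→Request R3 $10, Car 58→Request R2 $45) loses 65.
No other one-to-one assignment exceeds $351.

Max total: $351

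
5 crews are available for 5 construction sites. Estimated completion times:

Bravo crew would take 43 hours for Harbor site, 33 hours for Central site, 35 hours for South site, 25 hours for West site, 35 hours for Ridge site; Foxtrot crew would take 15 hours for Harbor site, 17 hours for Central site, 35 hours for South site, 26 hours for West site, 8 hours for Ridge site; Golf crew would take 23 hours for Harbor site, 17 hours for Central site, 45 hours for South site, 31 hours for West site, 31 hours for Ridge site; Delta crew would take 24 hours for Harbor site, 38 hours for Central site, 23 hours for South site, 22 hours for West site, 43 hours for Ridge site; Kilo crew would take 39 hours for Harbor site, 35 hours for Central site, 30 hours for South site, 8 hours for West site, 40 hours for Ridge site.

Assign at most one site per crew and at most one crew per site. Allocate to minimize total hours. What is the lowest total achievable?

This is the linear assignment problem.
Optimal: Bravo crew→South site (35 hours), Foxtrot crew→Ridge site (8 hours), Golf crew→Central site (17 hours), Delta crew→Harbor site (24 hours), Kilo crew→West site (8 hours) — total 35+8+17+24+8 = 92 hours.
Column-greedy (each site in turn goes to its cheapest remaining crew) gives 98 hours, worse by 6.
Checked against all permutations: 92 hours is optimal.

Min total: 92 hours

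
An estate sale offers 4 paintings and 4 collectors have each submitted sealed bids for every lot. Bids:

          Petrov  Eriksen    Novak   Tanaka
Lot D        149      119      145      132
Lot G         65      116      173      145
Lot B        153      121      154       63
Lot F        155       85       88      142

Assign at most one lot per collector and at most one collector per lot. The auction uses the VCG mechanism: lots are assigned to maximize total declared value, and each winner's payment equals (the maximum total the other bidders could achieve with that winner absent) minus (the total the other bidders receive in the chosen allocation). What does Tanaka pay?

Tanaka pays $4.

Efficient allocation: Petrov→Lot B ($153), Eriksen→Lot D ($119), Novak→Lot G ($173), Tanaka→Lot F ($142); total welfare W = $587.
Tanaka receives Lot F at value $142, so the others get W − 142 = $445.
Without Tanaka: best allocation of the remaining 3 bidders over all 4 lots is Petrov→Lot F ($155), Eriksen→Lot B ($121), Novak→Lot G ($173), total $449.
VCG payment = (others' best without Tanaka) − (others' welfare with Tanaka) = 449 − 445 = $4.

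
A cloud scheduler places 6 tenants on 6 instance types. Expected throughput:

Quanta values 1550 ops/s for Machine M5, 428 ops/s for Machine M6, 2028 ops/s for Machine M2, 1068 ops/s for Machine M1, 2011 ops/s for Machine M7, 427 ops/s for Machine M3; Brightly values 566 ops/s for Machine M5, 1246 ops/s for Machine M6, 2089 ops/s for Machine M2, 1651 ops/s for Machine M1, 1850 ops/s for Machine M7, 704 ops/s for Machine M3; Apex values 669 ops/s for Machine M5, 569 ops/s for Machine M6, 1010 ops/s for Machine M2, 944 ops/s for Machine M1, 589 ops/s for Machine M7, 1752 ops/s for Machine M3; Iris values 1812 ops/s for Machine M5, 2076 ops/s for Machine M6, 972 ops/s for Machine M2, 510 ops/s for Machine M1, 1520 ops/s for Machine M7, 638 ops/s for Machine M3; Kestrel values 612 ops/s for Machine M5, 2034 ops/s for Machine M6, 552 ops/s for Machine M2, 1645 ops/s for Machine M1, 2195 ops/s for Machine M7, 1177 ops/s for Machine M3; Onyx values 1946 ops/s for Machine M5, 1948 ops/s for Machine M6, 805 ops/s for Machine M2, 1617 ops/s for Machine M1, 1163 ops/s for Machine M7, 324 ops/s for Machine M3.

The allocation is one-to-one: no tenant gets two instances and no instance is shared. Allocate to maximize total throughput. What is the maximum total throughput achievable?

Max total: 11648 ops/s

This is a one-to-one assignment (maximum-weight bipartite matching).
Optimal: Quanta→Machine M2 (2028 ops/s), Brightly→Machine M1 (1651 ops/s), Apex→Machine M3 (1752 ops/s), Iris→Machine M6 (2076 ops/s), Kestrel→Machine M7 (2195 ops/s), Onyx→Machine M5 (1946 ops/s) — total 2028+1651+1752+2076+2195+1946 = 11648 ops/s.
Column-greedy (each instance in turn goes to its best remaining tenant) gives 11519 ops/s, worse by 129.
Next-best assignment: Quanta→Machine M7, Brightly→Machine M2, Apex→Machine M3, Iris→Machine M6, Kestrel→Machine M1, Onyx→Machine M5 = 11519 ops/s.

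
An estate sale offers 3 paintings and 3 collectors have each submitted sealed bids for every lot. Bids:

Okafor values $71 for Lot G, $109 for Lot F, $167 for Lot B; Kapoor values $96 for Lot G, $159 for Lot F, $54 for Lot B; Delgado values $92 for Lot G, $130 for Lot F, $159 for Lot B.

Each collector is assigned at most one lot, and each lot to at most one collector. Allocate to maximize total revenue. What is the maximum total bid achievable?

Maximum total: $418

This is the linear assignment problem.
Optimal: Okafor→Lot B ($167), Kapoor→Lot F ($159), Delgado→Lot G ($92) — total 167+159+92 = $418.
Column-greedy (each lot in turn goes to its best remaining collector) gives $393, worse by 25.
Next-best assignment: Okafor→Lot B, Kapoor→Lot G, Delgado→Lot F = $393.
Swapping Okafor↔Kapoor (Okafor→Lot F $109, Kapoor→Lot B $54) loses 163.
Every other assignment is strictly worse.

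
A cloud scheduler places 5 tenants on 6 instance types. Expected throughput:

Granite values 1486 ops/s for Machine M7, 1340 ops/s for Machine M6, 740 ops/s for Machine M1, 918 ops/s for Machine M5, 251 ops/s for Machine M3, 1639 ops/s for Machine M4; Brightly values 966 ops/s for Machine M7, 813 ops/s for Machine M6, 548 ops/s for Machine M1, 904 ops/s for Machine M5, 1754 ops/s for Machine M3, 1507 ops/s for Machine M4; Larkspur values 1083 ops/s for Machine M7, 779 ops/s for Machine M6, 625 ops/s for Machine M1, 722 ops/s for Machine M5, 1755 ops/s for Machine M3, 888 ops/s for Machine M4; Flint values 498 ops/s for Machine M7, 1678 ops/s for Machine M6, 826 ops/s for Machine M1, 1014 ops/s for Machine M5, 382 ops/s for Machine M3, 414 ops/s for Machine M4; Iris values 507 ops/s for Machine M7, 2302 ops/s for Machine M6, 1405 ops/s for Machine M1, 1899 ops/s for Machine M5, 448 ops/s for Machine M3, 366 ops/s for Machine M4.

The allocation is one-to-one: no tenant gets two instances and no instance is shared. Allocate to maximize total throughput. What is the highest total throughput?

Optimal: Granite→Machine M7 (1486 ops/s), Brightly→Machine M4 (1507 ops/s), Larkspur→Machine M3 (1755 ops/s), Flint→Machine M6 (1678 ops/s), Iris→Machine M5 (1899 ops/s) — total 1486+1507+1755+1678+1899 = 8325 ops/s.
Max-entry greedy (repeatedly take the single best remaining cell) gives 7676 ops/s, worse by 649.
Swapping Iris↔Granite (Iris→Machine M7 507 ops/s, Granite→Machine M5 918 ops/s) loses 1960.
Checked against all permutations: 8325 ops/s is optimal.

Max total: 8325 ops/s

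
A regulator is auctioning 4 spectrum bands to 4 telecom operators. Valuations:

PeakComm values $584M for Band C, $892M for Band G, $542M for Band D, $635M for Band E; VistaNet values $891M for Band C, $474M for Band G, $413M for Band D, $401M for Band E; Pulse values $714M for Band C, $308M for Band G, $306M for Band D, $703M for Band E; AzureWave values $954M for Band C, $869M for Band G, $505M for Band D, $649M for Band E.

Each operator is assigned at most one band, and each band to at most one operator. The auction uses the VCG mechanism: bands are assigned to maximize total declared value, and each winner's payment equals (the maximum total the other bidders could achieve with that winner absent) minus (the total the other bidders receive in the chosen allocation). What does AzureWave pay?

AzureWave pays $350M.

Efficient allocation: PeakComm→Band D ($542M), VistaNet→Band C ($891M), Pulse→Band E ($703M), AzureWave→Band G ($869M); total welfare W = $3005M.
AzureWave receives Band G at value $869M, so the others get W − 869 = $2136M.
Without AzureWave: best allocation of the remaining 3 bidders over all 4 bands is PeakComm→Band G ($892M), VistaNet→Band C ($891M), Pulse→Band E ($703M), total $2486M.
VCG payment = (others' best without AzureWave) − (others' welfare with AzureWave) = 2486 − 2136 = $350M.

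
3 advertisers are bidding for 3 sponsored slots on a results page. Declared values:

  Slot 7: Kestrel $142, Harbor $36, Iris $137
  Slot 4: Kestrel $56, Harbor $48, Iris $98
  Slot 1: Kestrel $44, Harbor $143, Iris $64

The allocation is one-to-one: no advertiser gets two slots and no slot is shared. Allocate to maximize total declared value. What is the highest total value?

Optimal: Kestrel→Slot 7 ($142), Harbor→Slot 1 ($143), Iris→Slot 4 ($98) — total 142+143+98 = $383.
Next-best assignment: Kestrel→Slot 4, Harbor→Slot 1, Iris→Slot 7 = $336.
Swapping Kestrel↔Iris (Kestrel→Slot 4 $56, Iris→Slot 7 $137) loses 47.

Maximum total: $383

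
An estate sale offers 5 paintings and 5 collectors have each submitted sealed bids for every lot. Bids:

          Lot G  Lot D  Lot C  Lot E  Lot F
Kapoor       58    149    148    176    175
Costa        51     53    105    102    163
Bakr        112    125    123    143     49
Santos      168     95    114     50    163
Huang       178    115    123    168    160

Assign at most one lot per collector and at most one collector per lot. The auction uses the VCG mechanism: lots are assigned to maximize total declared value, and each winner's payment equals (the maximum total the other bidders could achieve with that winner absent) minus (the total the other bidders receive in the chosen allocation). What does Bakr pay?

Efficient allocation: Kapoor→Lot C ($148), Costa→Lot F ($163), Bakr→Lot D ($125), Santos→Lot G ($168), Huang→Lot E ($168); total welfare W = $772.
Bakr receives Lot D at value $125, so the others get W − 125 = $647.
Without Bakr: best allocation of the remaining 4 bidders over all 5 lots is Kapoor→Lot D ($149), Costa→Lot F ($163), Santos→Lot G ($168), Huang→Lot E ($168), total $648.
VCG payment = (others' best without Bakr) − (others' welfare with Bakr) = 648 − 647 = $1.

Bakr pays $1.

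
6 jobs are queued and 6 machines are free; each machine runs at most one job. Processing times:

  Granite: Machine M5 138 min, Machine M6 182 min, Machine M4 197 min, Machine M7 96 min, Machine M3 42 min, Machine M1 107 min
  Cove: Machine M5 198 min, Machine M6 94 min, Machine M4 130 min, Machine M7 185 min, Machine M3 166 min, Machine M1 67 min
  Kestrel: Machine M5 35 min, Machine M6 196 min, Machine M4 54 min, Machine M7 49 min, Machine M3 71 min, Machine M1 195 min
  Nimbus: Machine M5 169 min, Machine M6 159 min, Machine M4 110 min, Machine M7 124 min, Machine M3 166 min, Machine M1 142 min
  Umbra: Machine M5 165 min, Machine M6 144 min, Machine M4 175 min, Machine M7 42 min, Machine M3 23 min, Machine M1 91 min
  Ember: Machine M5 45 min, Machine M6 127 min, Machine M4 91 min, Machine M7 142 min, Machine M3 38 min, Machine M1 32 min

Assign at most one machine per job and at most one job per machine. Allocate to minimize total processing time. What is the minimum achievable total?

Minimum total: 355 min

Optimal: Granite→Machine M3 (42 min), Cove→Machine M6 (94 min), Kestrel→Machine M5 (35 min), Nimbus→Machine M4 (110 min), Umbra→Machine M7 (42 min), Ember→Machine M1 (32 min) — total 42+94+35+110+42+32 = 355 min.
Row-greedy (each job in turn takes its cheapest remaining machine) gives 423 min, worse by 68.
Next-best assignment: Granite→Machine M7, Cove→Machine M6, Kestrel→Machine M5, Nimbus→Machine M4, Umbra→Machine M3, Ember→Machine M1 = 390 min.
Swapping Nimbus↔Cove (Nimbus→Machine M6 159 min, Cove→Machine M4 130 min) adds 85.
No other one-to-one assignment undercuts 355 min.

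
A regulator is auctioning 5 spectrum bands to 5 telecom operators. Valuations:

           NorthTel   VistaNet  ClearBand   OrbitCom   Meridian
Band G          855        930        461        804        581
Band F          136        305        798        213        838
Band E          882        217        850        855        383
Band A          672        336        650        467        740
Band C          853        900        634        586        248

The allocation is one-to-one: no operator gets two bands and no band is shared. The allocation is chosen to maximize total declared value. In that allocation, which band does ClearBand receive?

ClearBand receives Band F.

Optimal: NorthTel→Band C ($853M), VistaNet→Band G ($930M), ClearBand→Band F ($798M), OrbitCom→Band E ($855M), Meridian→Band A ($740M) — total 853+930+798+855+740 = $4176M.
Next-best assignment: NorthTel→Band G, VistaNet→Band C, ClearBand→Band F, OrbitCom→Band E, Meridian→Band A = $4148M.
Swapping VistaNet↔NorthTel (VistaNet→Band C $900M, NorthTel→Band G $855M) loses 28.
Every other assignment is strictly worse.
ClearBand's own top band is Band E ($850M), but forcing ClearBand→Band E and reassigning the rest optimally gives only $4064M — worse by 112.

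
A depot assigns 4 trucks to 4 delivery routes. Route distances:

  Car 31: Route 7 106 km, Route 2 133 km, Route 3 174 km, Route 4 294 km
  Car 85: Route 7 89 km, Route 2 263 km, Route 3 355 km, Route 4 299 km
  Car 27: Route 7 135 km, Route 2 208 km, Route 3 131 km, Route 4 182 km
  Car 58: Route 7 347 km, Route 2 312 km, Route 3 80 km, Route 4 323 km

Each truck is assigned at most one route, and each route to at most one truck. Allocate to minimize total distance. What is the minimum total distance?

Treat this as an assignment problem: match each truck to one route.
Optimal: Car 31→Route 2 (133 km), Car 85→Route 7 (89 km), Car 27→Route 4 (182 km), Car 58→Route 3 (80 km) — total 133+89+182+80 = 484 km.
Row-greedy (each truck in turn takes its cheapest remaining route) gives 823 km, worse by 339.
Next-best assignment: Car 31→Route 7, Car 85→Route 2, Car 27→Route 4, Car 58→Route 3 = 631 km.
Swapping Car 85↔Car 27 (Car 85→Route 4 299 km, Car 27→Route 7 135 km) adds 163.
Every other assignment is strictly worse.

Minimum total: 484 km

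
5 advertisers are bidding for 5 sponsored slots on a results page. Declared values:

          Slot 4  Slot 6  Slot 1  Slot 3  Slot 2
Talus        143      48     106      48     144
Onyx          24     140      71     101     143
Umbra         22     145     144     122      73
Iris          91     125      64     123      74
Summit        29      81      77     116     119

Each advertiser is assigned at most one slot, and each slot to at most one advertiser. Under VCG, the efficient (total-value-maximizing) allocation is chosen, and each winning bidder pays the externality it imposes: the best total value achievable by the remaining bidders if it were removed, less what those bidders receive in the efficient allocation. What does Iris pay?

Efficient allocation: Talus→Slot 4 ($143), Onyx→Slot 2 ($143), Umbra→Slot 1 ($144), Iris→Slot 6 ($125), Summit→Slot 3 ($116); total welfare W = $671.
Iris receives Slot 6 at value $125, so the others get W − 125 = $546.
Without Iris: best allocation of the remaining 4 bidders over all 5 slots is Talus→Slot 4 ($143), Onyx→Slot 2 ($143), Umbra→Slot 6 ($145), Summit→Slot 3 ($116), total $547.
VCG payment = (others' best without Iris) − (others' welfare with Iris) = 547 − 546 = $1.

Iris pays $1.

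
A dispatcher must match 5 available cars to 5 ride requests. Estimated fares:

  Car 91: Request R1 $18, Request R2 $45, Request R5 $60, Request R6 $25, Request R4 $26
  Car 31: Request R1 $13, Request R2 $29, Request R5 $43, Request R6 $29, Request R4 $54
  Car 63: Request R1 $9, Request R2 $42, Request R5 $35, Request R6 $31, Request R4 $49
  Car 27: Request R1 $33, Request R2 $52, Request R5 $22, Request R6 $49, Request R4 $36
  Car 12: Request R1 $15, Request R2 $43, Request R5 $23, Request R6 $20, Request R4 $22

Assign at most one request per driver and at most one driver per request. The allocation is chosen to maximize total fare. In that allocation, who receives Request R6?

This is a one-to-one assignment (maximum-weight bipartite matching).
Optimal: Car 91→Request R5 ($60), Car 31→Request R4 ($54), Car 63→Request R6 ($31), Car 27→Request R1 ($33), Car 12→Request R2 ($43) — total 60+54+31+33+43 = $221.
Row-greedy (each driver in turn takes its best remaining request) gives $220, worse by 1.
Swapping Car 91↔Car 63 (Car 91→Request R6 $25, Car 63→Request R5 $35) loses 31.
Every other assignment is strictly worse.
Car 63's own top request is Request R4 ($49), but forcing Car 63→Request R4 and reassigning the rest optimally gives only $214 — worse by 7.

Car 63 receives Request R6.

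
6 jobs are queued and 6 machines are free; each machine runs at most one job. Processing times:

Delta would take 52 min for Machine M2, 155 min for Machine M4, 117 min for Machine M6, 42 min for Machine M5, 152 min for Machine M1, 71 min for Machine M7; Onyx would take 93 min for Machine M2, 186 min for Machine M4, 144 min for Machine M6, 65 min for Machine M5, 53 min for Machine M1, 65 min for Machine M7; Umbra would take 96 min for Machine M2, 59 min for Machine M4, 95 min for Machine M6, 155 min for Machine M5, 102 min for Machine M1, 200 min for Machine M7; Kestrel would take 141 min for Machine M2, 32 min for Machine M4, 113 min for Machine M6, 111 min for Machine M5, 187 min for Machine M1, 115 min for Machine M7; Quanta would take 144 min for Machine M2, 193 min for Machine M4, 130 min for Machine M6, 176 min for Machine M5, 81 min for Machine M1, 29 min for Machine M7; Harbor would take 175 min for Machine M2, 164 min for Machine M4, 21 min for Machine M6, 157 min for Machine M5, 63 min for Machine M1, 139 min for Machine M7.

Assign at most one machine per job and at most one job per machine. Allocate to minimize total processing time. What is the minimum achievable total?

Optimal: Delta→Machine M5 (42 min), Onyx→Machine M1 (53 min), Umbra→Machine M2 (96 min), Kestrel→Machine M4 (32 min), Quanta→Machine M7 (29 min), Harbor→Machine M6 (21 min) — total 42+53+96+32+29+21 = 273 min.
Column-greedy (each machine in turn goes to its cheapest remaining job) gives 451 min, worse by 178.
Swapping Kestrel↔Umbra (Kestrel→Machine M2 141 min, Umbra→Machine M4 59 min) adds 72.
Every other assignment is strictly worse.

Minimum total: 273 min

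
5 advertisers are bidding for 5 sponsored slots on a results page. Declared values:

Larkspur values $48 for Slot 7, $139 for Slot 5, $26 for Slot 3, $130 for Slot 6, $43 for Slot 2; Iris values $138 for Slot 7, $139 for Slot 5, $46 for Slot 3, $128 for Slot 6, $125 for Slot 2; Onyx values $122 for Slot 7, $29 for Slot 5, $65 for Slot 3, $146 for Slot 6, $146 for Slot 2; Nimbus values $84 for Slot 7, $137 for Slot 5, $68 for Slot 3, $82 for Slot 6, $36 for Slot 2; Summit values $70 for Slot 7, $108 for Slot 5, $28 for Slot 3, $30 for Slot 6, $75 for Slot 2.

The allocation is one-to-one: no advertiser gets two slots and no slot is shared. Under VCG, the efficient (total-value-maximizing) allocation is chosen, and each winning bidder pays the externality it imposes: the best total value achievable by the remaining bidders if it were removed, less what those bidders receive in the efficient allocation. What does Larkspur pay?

Efficient allocation: Larkspur→Slot 6 ($130), Iris→Slot 7 ($138), Onyx→Slot 2 ($146), Nimbus→Slot 3 ($68), Summit→Slot 5 ($108); total welfare W = $590.
Larkspur receives Slot 6 at value $130, so the others get W − 130 = $460.
Without Larkspur: best allocation of the remaining 4 bidders over all 5 slots is Iris→Slot 7 ($138), Onyx→Slot 6 ($146), Nimbus→Slot 5 ($137), Summit→Slot 2 ($75), total $496.
VCG payment = (others' best without Larkspur) − (others' welfare with Larkspur) = 496 − 460 = $36.

Larkspur pays $36.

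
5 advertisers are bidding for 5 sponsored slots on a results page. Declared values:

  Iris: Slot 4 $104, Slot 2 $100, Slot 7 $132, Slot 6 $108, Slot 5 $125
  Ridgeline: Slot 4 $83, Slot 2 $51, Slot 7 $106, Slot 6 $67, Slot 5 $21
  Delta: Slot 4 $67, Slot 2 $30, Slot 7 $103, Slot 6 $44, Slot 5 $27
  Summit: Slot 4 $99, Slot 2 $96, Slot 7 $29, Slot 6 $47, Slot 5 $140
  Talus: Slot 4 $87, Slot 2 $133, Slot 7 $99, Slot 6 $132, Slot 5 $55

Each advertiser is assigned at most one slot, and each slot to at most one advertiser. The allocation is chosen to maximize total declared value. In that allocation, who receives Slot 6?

Iris receives Slot 6.

Optimal: Iris→Slot 6 ($108), Ridgeline→Slot 4 ($83), Delta→Slot 7 ($103), Summit→Slot 5 ($140), Talus→Slot 2 ($133) — total 108+83+103+140+133 = $567.
Row-greedy (each advertiser in turn takes its best remaining slot) gives $532, worse by 35.
Swapping Ridgeline↔Iris (Ridgeline→Slot 6 $67, Iris→Slot 4 $104) loses 20.
No other one-to-one assignment exceeds $567.
Iris's own top slot is Slot 7 ($132), but forcing Iris→Slot 7 and reassigning the rest optimally gives only $539 — worse by 28.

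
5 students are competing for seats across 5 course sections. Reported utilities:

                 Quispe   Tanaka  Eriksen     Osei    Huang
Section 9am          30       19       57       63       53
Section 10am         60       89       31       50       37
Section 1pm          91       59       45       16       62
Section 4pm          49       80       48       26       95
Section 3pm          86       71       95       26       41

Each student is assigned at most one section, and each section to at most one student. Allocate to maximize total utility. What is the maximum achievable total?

Maximum total: 433 points

Treat this as an assignment problem: match each student to one section.
Optimal: Quispe→Section 1pm (91 points), Tanaka→Section 10am (89 points), Eriksen→Section 3pm (95 points), Osei→Section 9am (63 points), Huang→Section 4pm (95 points) — total 91+89+95+63+95 = 433 points.
Swapping Quispe↔Osei (Quispe→Section 9am 30 points, Osei→Section 1pm 16 points) loses 108.
Checked against all permutations: 433 points is optimal.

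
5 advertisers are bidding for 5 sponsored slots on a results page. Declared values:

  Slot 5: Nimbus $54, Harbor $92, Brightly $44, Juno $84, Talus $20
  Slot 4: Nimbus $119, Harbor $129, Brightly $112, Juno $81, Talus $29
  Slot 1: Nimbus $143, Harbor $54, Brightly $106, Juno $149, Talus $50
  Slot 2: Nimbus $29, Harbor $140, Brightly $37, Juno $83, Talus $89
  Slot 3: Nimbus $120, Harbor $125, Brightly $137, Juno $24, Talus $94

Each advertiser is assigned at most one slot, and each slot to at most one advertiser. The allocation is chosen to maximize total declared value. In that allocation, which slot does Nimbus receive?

Nimbus receives Slot 4.

Optimal: Nimbus→Slot 4 ($119), Harbor→Slot 5 ($92), Brightly→Slot 3 ($137), Juno→Slot 1 ($149), Talus→Slot 2 ($89) — total 119+92+137+149+89 = $586.
Row-greedy (each advertiser in turn takes its best remaining slot) gives $533, worse by 53.
Swapping Harbor↔Nimbus (Harbor→Slot 4 $129, Nimbus→Slot 5 $54) loses 28.
No other one-to-one assignment exceeds $586.
Nimbus's own top slot is Slot 1 ($143), but forcing Nimbus→Slot 1 and reassigning the rest optimally gives only $582 — worse by 4.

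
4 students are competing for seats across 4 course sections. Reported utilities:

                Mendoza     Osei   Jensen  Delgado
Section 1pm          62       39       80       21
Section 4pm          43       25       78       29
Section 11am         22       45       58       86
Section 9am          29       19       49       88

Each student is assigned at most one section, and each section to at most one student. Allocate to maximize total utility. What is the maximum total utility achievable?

Optimal: Mendoza→Section 1pm (62 points), Osei→Section 11am (45 points), Jensen→Section 4pm (78 points), Delgado→Section 9am (88 points) — total 62+45+78+88 = 273 points.
Column-greedy (each section in turn goes to its best remaining student) gives 228 points, worse by 45.
Swapping Jensen↔Delgado (Jensen→Section 9am 49 points, Delgado→Section 4pm 29 points) loses 88.

Max total: 273 points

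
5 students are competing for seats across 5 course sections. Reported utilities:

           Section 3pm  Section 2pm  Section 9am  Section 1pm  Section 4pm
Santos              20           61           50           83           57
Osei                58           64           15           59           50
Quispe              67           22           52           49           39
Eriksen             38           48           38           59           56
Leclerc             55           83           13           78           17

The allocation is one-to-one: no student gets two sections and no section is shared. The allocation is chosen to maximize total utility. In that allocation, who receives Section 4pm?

Eriksen receives Section 4pm.

Optimal: Santos→Section 1pm (83 points), Osei→Section 3pm (58 points), Quispe→Section 9am (52 points), Eriksen→Section 4pm (56 points), Leclerc→Section 2pm (83 points) — total 83+58+52+56+83 = 332 points.
Column-greedy (each section in turn goes to its best remaining student) gives 315 points, worse by 17.
Next-best assignment: Santos→Section 1pm, Osei→Section 4pm, Quispe→Section 3pm, Eriksen→Section 9am, Leclerc→Section 2pm = 321 points.
Swapping Leclerc↔Quispe (Leclerc→Section 9am 13 points, Quispe→Section 2pm 22 points) loses 100.
Eriksen's own top section is Section 1pm (59 points), but forcing Eriksen→Section 1pm and reassigning the rest optimally gives only 309 points — worse by 23.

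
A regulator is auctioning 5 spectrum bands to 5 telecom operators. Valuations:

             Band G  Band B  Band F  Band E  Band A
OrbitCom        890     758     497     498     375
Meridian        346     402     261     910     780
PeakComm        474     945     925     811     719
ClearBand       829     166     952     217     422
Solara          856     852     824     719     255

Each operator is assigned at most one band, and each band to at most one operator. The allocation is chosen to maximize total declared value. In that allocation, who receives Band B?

Treat this as an assignment problem: match each operator to one band.
Optimal: OrbitCom→Band G ($890M), Meridian→Band E ($910M), PeakComm→Band A ($719M), ClearBand→Band F ($952M), Solara→Band B ($852M) — total 890+910+719+952+852 = $4323M.
Row-greedy (each operator in turn takes its best remaining band) gives $3952M, worse by 371.
Next-best assignment: OrbitCom→Band G, Meridian→Band A, PeakComm→Band B, ClearBand→Band F, Solara→Band E = $4286M.
Solara's own top band is Band G ($856M), but forcing Solara→Band G and reassigning the rest optimally gives only $4195M — worse by 128.

Solara receives Band B.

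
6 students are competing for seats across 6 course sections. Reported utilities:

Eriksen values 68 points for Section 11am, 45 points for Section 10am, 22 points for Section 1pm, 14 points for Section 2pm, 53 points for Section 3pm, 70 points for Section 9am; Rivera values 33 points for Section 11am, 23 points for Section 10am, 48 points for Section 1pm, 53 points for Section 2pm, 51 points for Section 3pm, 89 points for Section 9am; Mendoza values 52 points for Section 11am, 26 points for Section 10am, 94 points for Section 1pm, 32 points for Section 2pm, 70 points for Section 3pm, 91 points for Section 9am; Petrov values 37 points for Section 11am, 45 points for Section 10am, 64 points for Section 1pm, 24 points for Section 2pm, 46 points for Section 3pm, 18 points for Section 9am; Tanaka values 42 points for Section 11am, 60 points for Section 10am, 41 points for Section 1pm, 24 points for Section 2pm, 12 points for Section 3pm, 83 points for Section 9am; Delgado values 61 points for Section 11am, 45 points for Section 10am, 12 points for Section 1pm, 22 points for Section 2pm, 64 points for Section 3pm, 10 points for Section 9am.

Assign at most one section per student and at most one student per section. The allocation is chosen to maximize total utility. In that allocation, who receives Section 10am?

Optimal: Eriksen→Section 11am (68 points), Rivera→Section 2pm (53 points), Mendoza→Section 1pm (94 points), Petrov→Section 10am (45 points), Tanaka→Section 9am (83 points), Delgado→Section 3pm (64 points) — total 68+53+94+45+83+64 = 407 points.
Next-best assignment: Eriksen→Section 11am, Rivera→Section 2pm, Mendoza→Section 9am, Petrov→Section 1pm, Tanaka→Section 10am, Delgado→Section 3pm = 400 points.
Petrov's own top section is Section 1pm (64 points), but forcing Petrov→Section 1pm and reassigning the rest optimally gives only 400 points — worse by 7.

Petrov receives Section 10am.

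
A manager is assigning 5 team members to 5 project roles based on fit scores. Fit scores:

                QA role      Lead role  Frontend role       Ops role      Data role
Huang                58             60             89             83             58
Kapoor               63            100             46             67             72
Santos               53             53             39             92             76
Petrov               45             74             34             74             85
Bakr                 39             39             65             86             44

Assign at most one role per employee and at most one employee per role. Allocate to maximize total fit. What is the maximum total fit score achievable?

This is the linear assignment problem.
Optimal: Huang→Frontend role (89 pts), Kapoor→Lead role (100 pts), Santos→QA role (53 pts), Petrov→Data role (85 pts), Bakr→Ops role (86 pts) — total 89+100+53+85+86 = 413 pts.
Row-greedy (each employee in turn takes its best remaining role) gives 405 pts, worse by 8.
Swapping Huang↔Santos (Huang→QA role 58 pts, Santos→Frontend role 39 pts) loses 45.
Checked against all permutations: 413 pts is optimal.

Maximum total: 413 pts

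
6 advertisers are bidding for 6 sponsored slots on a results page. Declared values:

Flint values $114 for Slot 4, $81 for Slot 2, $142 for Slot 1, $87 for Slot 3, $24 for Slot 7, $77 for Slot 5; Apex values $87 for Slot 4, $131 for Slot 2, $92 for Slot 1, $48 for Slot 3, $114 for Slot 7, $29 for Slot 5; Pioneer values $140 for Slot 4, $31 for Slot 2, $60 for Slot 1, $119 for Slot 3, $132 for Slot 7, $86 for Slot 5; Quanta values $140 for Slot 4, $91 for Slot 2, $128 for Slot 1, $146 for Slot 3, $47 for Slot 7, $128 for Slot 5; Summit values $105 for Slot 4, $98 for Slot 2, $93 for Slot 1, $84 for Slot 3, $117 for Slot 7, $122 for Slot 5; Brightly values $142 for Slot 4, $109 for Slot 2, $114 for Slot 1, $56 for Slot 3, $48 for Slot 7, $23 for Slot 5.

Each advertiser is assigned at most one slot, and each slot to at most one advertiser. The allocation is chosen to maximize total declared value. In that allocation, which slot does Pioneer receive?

Pioneer receives Slot 7.

Optimal: Flint→Slot 1 ($142), Apex→Slot 2 ($131), Pioneer→Slot 7 ($132), Quanta→Slot 3 ($146), Summit→Slot 5 ($122), Brightly→Slot 4 ($142) — total 142+131+132+146+122+142 = $815.
Row-greedy (each advertiser in turn takes its best remaining slot) gives $729, worse by 86.
Next-best assignment: Flint→Slot 1, Apex→Slot 2, Pioneer→Slot 3, Quanta→Slot 5, Summit→Slot 7, Brightly→Slot 4 = $779.
Pioneer's own top slot is Slot 4 ($140), but forcing Pioneer→Slot 4 and reassigning the rest optimally gives only $773 — worse by 42.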